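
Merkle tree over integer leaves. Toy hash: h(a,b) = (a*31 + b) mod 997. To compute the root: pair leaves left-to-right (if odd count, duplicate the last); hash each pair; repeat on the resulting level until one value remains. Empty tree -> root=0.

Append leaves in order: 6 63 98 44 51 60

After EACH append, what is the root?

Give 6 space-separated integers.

Answer: 6 249 885 831 219 507

Derivation:
After append 6 (leaves=[6]):
  L0: [6]
  root=6
After append 63 (leaves=[6, 63]):
  L0: [6, 63]
  L1: h(6,63)=(6*31+63)%997=249 -> [249]
  root=249
After append 98 (leaves=[6, 63, 98]):
  L0: [6, 63, 98]
  L1: h(6,63)=(6*31+63)%997=249 h(98,98)=(98*31+98)%997=145 -> [249, 145]
  L2: h(249,145)=(249*31+145)%997=885 -> [885]
  root=885
After append 44 (leaves=[6, 63, 98, 44]):
  L0: [6, 63, 98, 44]
  L1: h(6,63)=(6*31+63)%997=249 h(98,44)=(98*31+44)%997=91 -> [249, 91]
  L2: h(249,91)=(249*31+91)%997=831 -> [831]
  root=831
After append 51 (leaves=[6, 63, 98, 44, 51]):
  L0: [6, 63, 98, 44, 51]
  L1: h(6,63)=(6*31+63)%997=249 h(98,44)=(98*31+44)%997=91 h(51,51)=(51*31+51)%997=635 -> [249, 91, 635]
  L2: h(249,91)=(249*31+91)%997=831 h(635,635)=(635*31+635)%997=380 -> [831, 380]
  L3: h(831,380)=(831*31+380)%997=219 -> [219]
  root=219
After append 60 (leaves=[6, 63, 98, 44, 51, 60]):
  L0: [6, 63, 98, 44, 51, 60]
  L1: h(6,63)=(6*31+63)%997=249 h(98,44)=(98*31+44)%997=91 h(51,60)=(51*31+60)%997=644 -> [249, 91, 644]
  L2: h(249,91)=(249*31+91)%997=831 h(644,644)=(644*31+644)%997=668 -> [831, 668]
  L3: h(831,668)=(831*31+668)%997=507 -> [507]
  root=507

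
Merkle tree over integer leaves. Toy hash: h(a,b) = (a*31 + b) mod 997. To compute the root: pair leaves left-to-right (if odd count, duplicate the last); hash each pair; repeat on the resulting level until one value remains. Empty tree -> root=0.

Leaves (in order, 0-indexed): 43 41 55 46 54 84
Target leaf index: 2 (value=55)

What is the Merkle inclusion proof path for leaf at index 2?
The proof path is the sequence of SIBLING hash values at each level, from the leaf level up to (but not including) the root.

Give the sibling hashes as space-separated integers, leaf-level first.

Answer: 46 377 424

Derivation:
L0 (leaves): [43, 41, 55, 46, 54, 84], target index=2
L1: h(43,41)=(43*31+41)%997=377 [pair 0] h(55,46)=(55*31+46)%997=754 [pair 1] h(54,84)=(54*31+84)%997=761 [pair 2] -> [377, 754, 761]
  Sibling for proof at L0: 46
L2: h(377,754)=(377*31+754)%997=477 [pair 0] h(761,761)=(761*31+761)%997=424 [pair 1] -> [477, 424]
  Sibling for proof at L1: 377
L3: h(477,424)=(477*31+424)%997=256 [pair 0] -> [256]
  Sibling for proof at L2: 424
Root: 256
Proof path (sibling hashes from leaf to root): [46, 377, 424]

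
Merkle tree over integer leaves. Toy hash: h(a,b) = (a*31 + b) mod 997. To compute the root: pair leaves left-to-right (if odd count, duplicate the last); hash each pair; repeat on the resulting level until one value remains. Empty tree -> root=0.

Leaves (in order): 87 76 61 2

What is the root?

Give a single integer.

L0: [87, 76, 61, 2]
L1: h(87,76)=(87*31+76)%997=779 h(61,2)=(61*31+2)%997=896 -> [779, 896]
L2: h(779,896)=(779*31+896)%997=120 -> [120]

Answer: 120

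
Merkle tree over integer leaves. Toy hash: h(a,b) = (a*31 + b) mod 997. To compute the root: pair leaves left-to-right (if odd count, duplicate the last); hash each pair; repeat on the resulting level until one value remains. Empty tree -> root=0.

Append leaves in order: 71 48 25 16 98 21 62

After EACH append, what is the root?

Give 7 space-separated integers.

Answer: 71 255 729 720 41 568 490

Derivation:
After append 71 (leaves=[71]):
  L0: [71]
  root=71
After append 48 (leaves=[71, 48]):
  L0: [71, 48]
  L1: h(71,48)=(71*31+48)%997=255 -> [255]
  root=255
After append 25 (leaves=[71, 48, 25]):
  L0: [71, 48, 25]
  L1: h(71,48)=(71*31+48)%997=255 h(25,25)=(25*31+25)%997=800 -> [255, 800]
  L2: h(255,800)=(255*31+800)%997=729 -> [729]
  root=729
After append 16 (leaves=[71, 48, 25, 16]):
  L0: [71, 48, 25, 16]
  L1: h(71,48)=(71*31+48)%997=255 h(25,16)=(25*31+16)%997=791 -> [255, 791]
  L2: h(255,791)=(255*31+791)%997=720 -> [720]
  root=720
After append 98 (leaves=[71, 48, 25, 16, 98]):
  L0: [71, 48, 25, 16, 98]
  L1: h(71,48)=(71*31+48)%997=255 h(25,16)=(25*31+16)%997=791 h(98,98)=(98*31+98)%997=145 -> [255, 791, 145]
  L2: h(255,791)=(255*31+791)%997=720 h(145,145)=(145*31+145)%997=652 -> [720, 652]
  L3: h(720,652)=(720*31+652)%997=41 -> [41]
  root=41
After append 21 (leaves=[71, 48, 25, 16, 98, 21]):
  L0: [71, 48, 25, 16, 98, 21]
  L1: h(71,48)=(71*31+48)%997=255 h(25,16)=(25*31+16)%997=791 h(98,21)=(98*31+21)%997=68 -> [255, 791, 68]
  L2: h(255,791)=(255*31+791)%997=720 h(68,68)=(68*31+68)%997=182 -> [720, 182]
  L3: h(720,182)=(720*31+182)%997=568 -> [568]
  root=568
After append 62 (leaves=[71, 48, 25, 16, 98, 21, 62]):
  L0: [71, 48, 25, 16, 98, 21, 62]
  L1: h(71,48)=(71*31+48)%997=255 h(25,16)=(25*31+16)%997=791 h(98,21)=(98*31+21)%997=68 h(62,62)=(62*31+62)%997=987 -> [255, 791, 68, 987]
  L2: h(255,791)=(255*31+791)%997=720 h(68,987)=(68*31+987)%997=104 -> [720, 104]
  L3: h(720,104)=(720*31+104)%997=490 -> [490]
  root=490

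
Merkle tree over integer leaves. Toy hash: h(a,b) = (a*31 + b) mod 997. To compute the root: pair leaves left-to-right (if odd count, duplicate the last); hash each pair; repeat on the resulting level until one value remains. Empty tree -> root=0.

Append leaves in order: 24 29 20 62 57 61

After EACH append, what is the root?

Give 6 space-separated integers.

Answer: 24 773 675 717 835 963

Derivation:
After append 24 (leaves=[24]):
  L0: [24]
  root=24
After append 29 (leaves=[24, 29]):
  L0: [24, 29]
  L1: h(24,29)=(24*31+29)%997=773 -> [773]
  root=773
After append 20 (leaves=[24, 29, 20]):
  L0: [24, 29, 20]
  L1: h(24,29)=(24*31+29)%997=773 h(20,20)=(20*31+20)%997=640 -> [773, 640]
  L2: h(773,640)=(773*31+640)%997=675 -> [675]
  root=675
After append 62 (leaves=[24, 29, 20, 62]):
  L0: [24, 29, 20, 62]
  L1: h(24,29)=(24*31+29)%997=773 h(20,62)=(20*31+62)%997=682 -> [773, 682]
  L2: h(773,682)=(773*31+682)%997=717 -> [717]
  root=717
After append 57 (leaves=[24, 29, 20, 62, 57]):
  L0: [24, 29, 20, 62, 57]
  L1: h(24,29)=(24*31+29)%997=773 h(20,62)=(20*31+62)%997=682 h(57,57)=(57*31+57)%997=827 -> [773, 682, 827]
  L2: h(773,682)=(773*31+682)%997=717 h(827,827)=(827*31+827)%997=542 -> [717, 542]
  L3: h(717,542)=(717*31+542)%997=835 -> [835]
  root=835
After append 61 (leaves=[24, 29, 20, 62, 57, 61]):
  L0: [24, 29, 20, 62, 57, 61]
  L1: h(24,29)=(24*31+29)%997=773 h(20,62)=(20*31+62)%997=682 h(57,61)=(57*31+61)%997=831 -> [773, 682, 831]
  L2: h(773,682)=(773*31+682)%997=717 h(831,831)=(831*31+831)%997=670 -> [717, 670]
  L3: h(717,670)=(717*31+670)%997=963 -> [963]
  root=963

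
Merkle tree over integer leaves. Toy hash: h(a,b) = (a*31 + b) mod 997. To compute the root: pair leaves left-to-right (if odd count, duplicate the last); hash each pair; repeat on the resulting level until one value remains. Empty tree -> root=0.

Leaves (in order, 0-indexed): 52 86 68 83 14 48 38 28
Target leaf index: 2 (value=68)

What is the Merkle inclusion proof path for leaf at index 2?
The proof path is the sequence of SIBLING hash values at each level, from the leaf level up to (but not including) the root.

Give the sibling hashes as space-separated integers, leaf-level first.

Answer: 83 701 196

Derivation:
L0 (leaves): [52, 86, 68, 83, 14, 48, 38, 28], target index=2
L1: h(52,86)=(52*31+86)%997=701 [pair 0] h(68,83)=(68*31+83)%997=197 [pair 1] h(14,48)=(14*31+48)%997=482 [pair 2] h(38,28)=(38*31+28)%997=209 [pair 3] -> [701, 197, 482, 209]
  Sibling for proof at L0: 83
L2: h(701,197)=(701*31+197)%997=991 [pair 0] h(482,209)=(482*31+209)%997=196 [pair 1] -> [991, 196]
  Sibling for proof at L1: 701
L3: h(991,196)=(991*31+196)%997=10 [pair 0] -> [10]
  Sibling for proof at L2: 196
Root: 10
Proof path (sibling hashes from leaf to root): [83, 701, 196]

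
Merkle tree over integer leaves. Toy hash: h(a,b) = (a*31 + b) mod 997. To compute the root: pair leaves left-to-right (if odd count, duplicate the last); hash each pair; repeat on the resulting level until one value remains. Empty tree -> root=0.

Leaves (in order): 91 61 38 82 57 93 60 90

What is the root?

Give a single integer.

Answer: 900

Derivation:
L0: [91, 61, 38, 82, 57, 93, 60, 90]
L1: h(91,61)=(91*31+61)%997=888 h(38,82)=(38*31+82)%997=263 h(57,93)=(57*31+93)%997=863 h(60,90)=(60*31+90)%997=953 -> [888, 263, 863, 953]
L2: h(888,263)=(888*31+263)%997=872 h(863,953)=(863*31+953)%997=787 -> [872, 787]
L3: h(872,787)=(872*31+787)%997=900 -> [900]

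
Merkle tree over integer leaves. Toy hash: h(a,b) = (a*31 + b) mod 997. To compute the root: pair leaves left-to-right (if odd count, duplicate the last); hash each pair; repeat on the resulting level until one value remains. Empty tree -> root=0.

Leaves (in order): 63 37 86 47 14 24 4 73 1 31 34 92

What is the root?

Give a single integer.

Answer: 573

Derivation:
L0: [63, 37, 86, 47, 14, 24, 4, 73, 1, 31, 34, 92]
L1: h(63,37)=(63*31+37)%997=993 h(86,47)=(86*31+47)%997=719 h(14,24)=(14*31+24)%997=458 h(4,73)=(4*31+73)%997=197 h(1,31)=(1*31+31)%997=62 h(34,92)=(34*31+92)%997=149 -> [993, 719, 458, 197, 62, 149]
L2: h(993,719)=(993*31+719)%997=595 h(458,197)=(458*31+197)%997=437 h(62,149)=(62*31+149)%997=77 -> [595, 437, 77]
L3: h(595,437)=(595*31+437)%997=936 h(77,77)=(77*31+77)%997=470 -> [936, 470]
L4: h(936,470)=(936*31+470)%997=573 -> [573]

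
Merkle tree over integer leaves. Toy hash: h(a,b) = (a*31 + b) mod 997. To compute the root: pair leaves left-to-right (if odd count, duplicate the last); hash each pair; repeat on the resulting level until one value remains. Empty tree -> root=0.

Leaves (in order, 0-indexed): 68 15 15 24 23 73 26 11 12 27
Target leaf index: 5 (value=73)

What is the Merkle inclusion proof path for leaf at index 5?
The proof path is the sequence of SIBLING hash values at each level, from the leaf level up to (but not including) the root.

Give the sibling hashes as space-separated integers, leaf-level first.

Answer: 23 817 500 803

Derivation:
L0 (leaves): [68, 15, 15, 24, 23, 73, 26, 11, 12, 27], target index=5
L1: h(68,15)=(68*31+15)%997=129 [pair 0] h(15,24)=(15*31+24)%997=489 [pair 1] h(23,73)=(23*31+73)%997=786 [pair 2] h(26,11)=(26*31+11)%997=817 [pair 3] h(12,27)=(12*31+27)%997=399 [pair 4] -> [129, 489, 786, 817, 399]
  Sibling for proof at L0: 23
L2: h(129,489)=(129*31+489)%997=500 [pair 0] h(786,817)=(786*31+817)%997=258 [pair 1] h(399,399)=(399*31+399)%997=804 [pair 2] -> [500, 258, 804]
  Sibling for proof at L1: 817
L3: h(500,258)=(500*31+258)%997=803 [pair 0] h(804,804)=(804*31+804)%997=803 [pair 1] -> [803, 803]
  Sibling for proof at L2: 500
L4: h(803,803)=(803*31+803)%997=771 [pair 0] -> [771]
  Sibling for proof at L3: 803
Root: 771
Proof path (sibling hashes from leaf to root): [23, 817, 500, 803]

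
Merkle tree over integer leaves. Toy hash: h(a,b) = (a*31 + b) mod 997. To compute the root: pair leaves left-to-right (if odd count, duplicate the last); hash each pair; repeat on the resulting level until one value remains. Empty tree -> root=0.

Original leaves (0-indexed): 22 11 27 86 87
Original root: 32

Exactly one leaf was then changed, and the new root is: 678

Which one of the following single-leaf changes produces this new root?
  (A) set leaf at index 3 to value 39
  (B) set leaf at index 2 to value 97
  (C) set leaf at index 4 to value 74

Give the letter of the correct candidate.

Answer: C

Derivation:
Original leaves: [22, 11, 27, 86, 87]
Target new root: 678
Try each candidate change and compute the resulting root:
Candidate A: set leaf[3] = 39 -> leaves = [22, 11, 27, 39, 87]
  L0: [22, 11, 27, 39, 87]
  L1: h(22,11)=(22*31+11)%997=693 h(27,39)=(27*31+39)%997=876 h(87,87)=(87*31+87)%997=790 -> [693, 876, 790]
  L2: h(693,876)=(693*31+876)%997=425 h(790,790)=(790*31+790)%997=355 -> [425, 355]
  L3: h(425,355)=(425*31+355)%997=569 -> [569]
  root = 569 != target 678
Candidate B: set leaf[2] = 97 -> leaves = [22, 11, 97, 86, 87]
  L0: [22, 11, 97, 86, 87]
  L1: h(22,11)=(22*31+11)%997=693 h(97,86)=(97*31+86)%997=102 h(87,87)=(87*31+87)%997=790 -> [693, 102, 790]
  L2: h(693,102)=(693*31+102)%997=648 h(790,790)=(790*31+790)%997=355 -> [648, 355]
  L3: h(648,355)=(648*31+355)%997=503 -> [503]
  root = 503 != target 678
Candidate C: set leaf[4] = 74 -> leaves = [22, 11, 27, 86, 74]
  L0: [22, 11, 27, 86, 74]
  L1: h(22,11)=(22*31+11)%997=693 h(27,86)=(27*31+86)%997=923 h(74,74)=(74*31+74)%997=374 -> [693, 923, 374]
  L2: h(693,923)=(693*31+923)%997=472 h(374,374)=(374*31+374)%997=4 -> [472, 4]
  L3: h(472,4)=(472*31+4)%997=678 -> [678]
  root = 678 == target 678  ** MATCH **
Candidate C produces the target root.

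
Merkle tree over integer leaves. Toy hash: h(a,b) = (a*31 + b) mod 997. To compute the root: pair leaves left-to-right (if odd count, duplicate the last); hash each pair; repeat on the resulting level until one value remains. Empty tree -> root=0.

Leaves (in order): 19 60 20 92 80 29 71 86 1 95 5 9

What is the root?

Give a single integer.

Answer: 971

Derivation:
L0: [19, 60, 20, 92, 80, 29, 71, 86, 1, 95, 5, 9]
L1: h(19,60)=(19*31+60)%997=649 h(20,92)=(20*31+92)%997=712 h(80,29)=(80*31+29)%997=515 h(71,86)=(71*31+86)%997=293 h(1,95)=(1*31+95)%997=126 h(5,9)=(5*31+9)%997=164 -> [649, 712, 515, 293, 126, 164]
L2: h(649,712)=(649*31+712)%997=891 h(515,293)=(515*31+293)%997=306 h(126,164)=(126*31+164)%997=82 -> [891, 306, 82]
L3: h(891,306)=(891*31+306)%997=11 h(82,82)=(82*31+82)%997=630 -> [11, 630]
L4: h(11,630)=(11*31+630)%997=971 -> [971]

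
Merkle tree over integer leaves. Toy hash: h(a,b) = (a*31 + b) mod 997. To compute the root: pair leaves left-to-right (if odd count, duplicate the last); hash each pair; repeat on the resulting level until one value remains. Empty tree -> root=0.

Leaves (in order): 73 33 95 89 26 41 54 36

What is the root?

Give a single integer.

L0: [73, 33, 95, 89, 26, 41, 54, 36]
L1: h(73,33)=(73*31+33)%997=302 h(95,89)=(95*31+89)%997=43 h(26,41)=(26*31+41)%997=847 h(54,36)=(54*31+36)%997=713 -> [302, 43, 847, 713]
L2: h(302,43)=(302*31+43)%997=432 h(847,713)=(847*31+713)%997=51 -> [432, 51]
L3: h(432,51)=(432*31+51)%997=482 -> [482]

Answer: 482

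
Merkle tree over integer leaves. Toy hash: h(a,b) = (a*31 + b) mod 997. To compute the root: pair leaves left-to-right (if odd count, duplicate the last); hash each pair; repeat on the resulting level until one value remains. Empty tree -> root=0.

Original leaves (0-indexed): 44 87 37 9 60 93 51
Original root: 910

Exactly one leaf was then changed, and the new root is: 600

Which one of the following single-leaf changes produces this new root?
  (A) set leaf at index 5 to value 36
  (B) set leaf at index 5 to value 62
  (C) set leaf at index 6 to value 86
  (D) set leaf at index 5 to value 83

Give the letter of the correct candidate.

Original leaves: [44, 87, 37, 9, 60, 93, 51]
Target new root: 600
Try each candidate change and compute the resulting root:
Candidate A: set leaf[5] = 36 -> leaves = [44, 87, 37, 9, 60, 36, 51]
  L0: [44, 87, 37, 9, 60, 36, 51]
  L1: h(44,87)=(44*31+87)%997=454 h(37,9)=(37*31+9)%997=159 h(60,36)=(60*31+36)%997=899 h(51,51)=(51*31+51)%997=635 -> [454, 159, 899, 635]
  L2: h(454,159)=(454*31+159)%997=275 h(899,635)=(899*31+635)%997=588 -> [275, 588]
  L3: h(275,588)=(275*31+588)%997=140 -> [140]
  root = 140 != target 600
Candidate B: set leaf[5] = 62 -> leaves = [44, 87, 37, 9, 60, 62, 51]
  L0: [44, 87, 37, 9, 60, 62, 51]
  L1: h(44,87)=(44*31+87)%997=454 h(37,9)=(37*31+9)%997=159 h(60,62)=(60*31+62)%997=925 h(51,51)=(51*31+51)%997=635 -> [454, 159, 925, 635]
  L2: h(454,159)=(454*31+159)%997=275 h(925,635)=(925*31+635)%997=397 -> [275, 397]
  L3: h(275,397)=(275*31+397)%997=946 -> [946]
  root = 946 != target 600
Candidate C: set leaf[6] = 86 -> leaves = [44, 87, 37, 9, 60, 93, 86]
  L0: [44, 87, 37, 9, 60, 93, 86]
  L1: h(44,87)=(44*31+87)%997=454 h(37,9)=(37*31+9)%997=159 h(60,93)=(60*31+93)%997=956 h(86,86)=(86*31+86)%997=758 -> [454, 159, 956, 758]
  L2: h(454,159)=(454*31+159)%997=275 h(956,758)=(956*31+758)%997=484 -> [275, 484]
  L3: h(275,484)=(275*31+484)%997=36 -> [36]
  root = 36 != target 600
Candidate D: set leaf[5] = 83 -> leaves = [44, 87, 37, 9, 60, 83, 51]
  L0: [44, 87, 37, 9, 60, 83, 51]
  L1: h(44,87)=(44*31+87)%997=454 h(37,9)=(37*31+9)%997=159 h(60,83)=(60*31+83)%997=946 h(51,51)=(51*31+51)%997=635 -> [454, 159, 946, 635]
  L2: h(454,159)=(454*31+159)%997=275 h(946,635)=(946*31+635)%997=51 -> [275, 51]
  L3: h(275,51)=(275*31+51)%997=600 -> [600]
  root = 600 == target 600  ** MATCH **
Candidate D produces the target root.

Answer: D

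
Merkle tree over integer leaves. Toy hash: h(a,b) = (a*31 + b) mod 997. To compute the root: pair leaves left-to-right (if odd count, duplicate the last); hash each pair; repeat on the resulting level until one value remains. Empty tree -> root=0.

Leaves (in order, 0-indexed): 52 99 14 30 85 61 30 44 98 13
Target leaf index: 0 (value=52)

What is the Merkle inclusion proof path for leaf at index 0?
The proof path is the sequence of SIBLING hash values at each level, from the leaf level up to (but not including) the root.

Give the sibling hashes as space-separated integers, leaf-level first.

Answer: 99 464 802 623

Derivation:
L0 (leaves): [52, 99, 14, 30, 85, 61, 30, 44, 98, 13], target index=0
L1: h(52,99)=(52*31+99)%997=714 [pair 0] h(14,30)=(14*31+30)%997=464 [pair 1] h(85,61)=(85*31+61)%997=702 [pair 2] h(30,44)=(30*31+44)%997=974 [pair 3] h(98,13)=(98*31+13)%997=60 [pair 4] -> [714, 464, 702, 974, 60]
  Sibling for proof at L0: 99
L2: h(714,464)=(714*31+464)%997=664 [pair 0] h(702,974)=(702*31+974)%997=802 [pair 1] h(60,60)=(60*31+60)%997=923 [pair 2] -> [664, 802, 923]
  Sibling for proof at L1: 464
L3: h(664,802)=(664*31+802)%997=449 [pair 0] h(923,923)=(923*31+923)%997=623 [pair 1] -> [449, 623]
  Sibling for proof at L2: 802
L4: h(449,623)=(449*31+623)%997=584 [pair 0] -> [584]
  Sibling for proof at L3: 623
Root: 584
Proof path (sibling hashes from leaf to root): [99, 464, 802, 623]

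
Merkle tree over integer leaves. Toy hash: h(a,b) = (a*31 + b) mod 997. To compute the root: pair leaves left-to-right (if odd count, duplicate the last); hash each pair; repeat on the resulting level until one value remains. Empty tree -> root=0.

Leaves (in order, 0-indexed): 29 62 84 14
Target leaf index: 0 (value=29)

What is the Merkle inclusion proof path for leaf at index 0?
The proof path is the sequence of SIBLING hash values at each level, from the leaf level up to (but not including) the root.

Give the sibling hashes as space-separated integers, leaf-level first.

Answer: 62 624

Derivation:
L0 (leaves): [29, 62, 84, 14], target index=0
L1: h(29,62)=(29*31+62)%997=961 [pair 0] h(84,14)=(84*31+14)%997=624 [pair 1] -> [961, 624]
  Sibling for proof at L0: 62
L2: h(961,624)=(961*31+624)%997=505 [pair 0] -> [505]
  Sibling for proof at L1: 624
Root: 505
Proof path (sibling hashes from leaf to root): [62, 624]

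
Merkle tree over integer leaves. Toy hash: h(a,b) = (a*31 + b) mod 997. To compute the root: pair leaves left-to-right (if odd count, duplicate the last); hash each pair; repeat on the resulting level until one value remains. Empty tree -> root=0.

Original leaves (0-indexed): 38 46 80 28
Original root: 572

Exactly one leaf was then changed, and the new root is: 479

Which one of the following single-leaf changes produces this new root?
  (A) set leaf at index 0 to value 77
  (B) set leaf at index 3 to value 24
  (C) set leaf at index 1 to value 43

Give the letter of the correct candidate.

Original leaves: [38, 46, 80, 28]
Target new root: 479
Try each candidate change and compute the resulting root:
Candidate A: set leaf[0] = 77 -> leaves = [77, 46, 80, 28]
  L0: [77, 46, 80, 28]
  L1: h(77,46)=(77*31+46)%997=439 h(80,28)=(80*31+28)%997=514 -> [439, 514]
  L2: h(439,514)=(439*31+514)%997=165 -> [165]
  root = 165 != target 479
Candidate B: set leaf[3] = 24 -> leaves = [38, 46, 80, 24]
  L0: [38, 46, 80, 24]
  L1: h(38,46)=(38*31+46)%997=227 h(80,24)=(80*31+24)%997=510 -> [227, 510]
  L2: h(227,510)=(227*31+510)%997=568 -> [568]
  root = 568 != target 479
Candidate C: set leaf[1] = 43 -> leaves = [38, 43, 80, 28]
  L0: [38, 43, 80, 28]
  L1: h(38,43)=(38*31+43)%997=224 h(80,28)=(80*31+28)%997=514 -> [224, 514]
  L2: h(224,514)=(224*31+514)%997=479 -> [479]
  root = 479 == target 479  ** MATCH **
Candidate C produces the target root.

Answer: C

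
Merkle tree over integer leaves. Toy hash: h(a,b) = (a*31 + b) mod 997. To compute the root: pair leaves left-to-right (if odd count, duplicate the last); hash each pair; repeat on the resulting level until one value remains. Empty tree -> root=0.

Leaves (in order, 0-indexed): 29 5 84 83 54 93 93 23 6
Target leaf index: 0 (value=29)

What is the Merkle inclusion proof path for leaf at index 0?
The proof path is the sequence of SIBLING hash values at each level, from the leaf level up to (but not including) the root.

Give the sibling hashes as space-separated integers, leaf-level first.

L0 (leaves): [29, 5, 84, 83, 54, 93, 93, 23, 6], target index=0
L1: h(29,5)=(29*31+5)%997=904 [pair 0] h(84,83)=(84*31+83)%997=693 [pair 1] h(54,93)=(54*31+93)%997=770 [pair 2] h(93,23)=(93*31+23)%997=912 [pair 3] h(6,6)=(6*31+6)%997=192 [pair 4] -> [904, 693, 770, 912, 192]
  Sibling for proof at L0: 5
L2: h(904,693)=(904*31+693)%997=801 [pair 0] h(770,912)=(770*31+912)%997=854 [pair 1] h(192,192)=(192*31+192)%997=162 [pair 2] -> [801, 854, 162]
  Sibling for proof at L1: 693
L3: h(801,854)=(801*31+854)%997=760 [pair 0] h(162,162)=(162*31+162)%997=199 [pair 1] -> [760, 199]
  Sibling for proof at L2: 854
L4: h(760,199)=(760*31+199)%997=828 [pair 0] -> [828]
  Sibling for proof at L3: 199
Root: 828
Proof path (sibling hashes from leaf to root): [5, 693, 854, 199]

Answer: 5 693 854 199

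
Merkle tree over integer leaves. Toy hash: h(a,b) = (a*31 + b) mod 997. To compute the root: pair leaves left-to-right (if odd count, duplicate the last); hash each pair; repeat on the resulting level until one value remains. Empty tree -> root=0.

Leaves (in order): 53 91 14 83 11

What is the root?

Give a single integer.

Answer: 759

Derivation:
L0: [53, 91, 14, 83, 11]
L1: h(53,91)=(53*31+91)%997=737 h(14,83)=(14*31+83)%997=517 h(11,11)=(11*31+11)%997=352 -> [737, 517, 352]
L2: h(737,517)=(737*31+517)%997=433 h(352,352)=(352*31+352)%997=297 -> [433, 297]
L3: h(433,297)=(433*31+297)%997=759 -> [759]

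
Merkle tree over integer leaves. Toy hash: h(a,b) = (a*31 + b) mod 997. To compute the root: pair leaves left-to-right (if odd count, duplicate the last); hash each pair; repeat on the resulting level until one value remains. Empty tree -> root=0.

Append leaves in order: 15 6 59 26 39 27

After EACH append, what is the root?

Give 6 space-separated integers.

After append 15 (leaves=[15]):
  L0: [15]
  root=15
After append 6 (leaves=[15, 6]):
  L0: [15, 6]
  L1: h(15,6)=(15*31+6)%997=471 -> [471]
  root=471
After append 59 (leaves=[15, 6, 59]):
  L0: [15, 6, 59]
  L1: h(15,6)=(15*31+6)%997=471 h(59,59)=(59*31+59)%997=891 -> [471, 891]
  L2: h(471,891)=(471*31+891)%997=537 -> [537]
  root=537
After append 26 (leaves=[15, 6, 59, 26]):
  L0: [15, 6, 59, 26]
  L1: h(15,6)=(15*31+6)%997=471 h(59,26)=(59*31+26)%997=858 -> [471, 858]
  L2: h(471,858)=(471*31+858)%997=504 -> [504]
  root=504
After append 39 (leaves=[15, 6, 59, 26, 39]):
  L0: [15, 6, 59, 26, 39]
  L1: h(15,6)=(15*31+6)%997=471 h(59,26)=(59*31+26)%997=858 h(39,39)=(39*31+39)%997=251 -> [471, 858, 251]
  L2: h(471,858)=(471*31+858)%997=504 h(251,251)=(251*31+251)%997=56 -> [504, 56]
  L3: h(504,56)=(504*31+56)%997=725 -> [725]
  root=725
After append 27 (leaves=[15, 6, 59, 26, 39, 27]):
  L0: [15, 6, 59, 26, 39, 27]
  L1: h(15,6)=(15*31+6)%997=471 h(59,26)=(59*31+26)%997=858 h(39,27)=(39*31+27)%997=239 -> [471, 858, 239]
  L2: h(471,858)=(471*31+858)%997=504 h(239,239)=(239*31+239)%997=669 -> [504, 669]
  L3: h(504,669)=(504*31+669)%997=341 -> [341]
  root=341

Answer: 15 471 537 504 725 341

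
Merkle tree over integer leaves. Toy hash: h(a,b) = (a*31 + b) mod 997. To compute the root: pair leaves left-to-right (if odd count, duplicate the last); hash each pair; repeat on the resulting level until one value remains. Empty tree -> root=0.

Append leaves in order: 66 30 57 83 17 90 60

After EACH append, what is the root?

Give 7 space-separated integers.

After append 66 (leaves=[66]):
  L0: [66]
  root=66
After append 30 (leaves=[66, 30]):
  L0: [66, 30]
  L1: h(66,30)=(66*31+30)%997=82 -> [82]
  root=82
After append 57 (leaves=[66, 30, 57]):
  L0: [66, 30, 57]
  L1: h(66,30)=(66*31+30)%997=82 h(57,57)=(57*31+57)%997=827 -> [82, 827]
  L2: h(82,827)=(82*31+827)%997=378 -> [378]
  root=378
After append 83 (leaves=[66, 30, 57, 83]):
  L0: [66, 30, 57, 83]
  L1: h(66,30)=(66*31+30)%997=82 h(57,83)=(57*31+83)%997=853 -> [82, 853]
  L2: h(82,853)=(82*31+853)%997=404 -> [404]
  root=404
After append 17 (leaves=[66, 30, 57, 83, 17]):
  L0: [66, 30, 57, 83, 17]
  L1: h(66,30)=(66*31+30)%997=82 h(57,83)=(57*31+83)%997=853 h(17,17)=(17*31+17)%997=544 -> [82, 853, 544]
  L2: h(82,853)=(82*31+853)%997=404 h(544,544)=(544*31+544)%997=459 -> [404, 459]
  L3: h(404,459)=(404*31+459)%997=22 -> [22]
  root=22
After append 90 (leaves=[66, 30, 57, 83, 17, 90]):
  L0: [66, 30, 57, 83, 17, 90]
  L1: h(66,30)=(66*31+30)%997=82 h(57,83)=(57*31+83)%997=853 h(17,90)=(17*31+90)%997=617 -> [82, 853, 617]
  L2: h(82,853)=(82*31+853)%997=404 h(617,617)=(617*31+617)%997=801 -> [404, 801]
  L3: h(404,801)=(404*31+801)%997=364 -> [364]
  root=364
After append 60 (leaves=[66, 30, 57, 83, 17, 90, 60]):
  L0: [66, 30, 57, 83, 17, 90, 60]
  L1: h(66,30)=(66*31+30)%997=82 h(57,83)=(57*31+83)%997=853 h(17,90)=(17*31+90)%997=617 h(60,60)=(60*31+60)%997=923 -> [82, 853, 617, 923]
  L2: h(82,853)=(82*31+853)%997=404 h(617,923)=(617*31+923)%997=110 -> [404, 110]
  L3: h(404,110)=(404*31+110)%997=670 -> [670]
  root=670

Answer: 66 82 378 404 22 364 670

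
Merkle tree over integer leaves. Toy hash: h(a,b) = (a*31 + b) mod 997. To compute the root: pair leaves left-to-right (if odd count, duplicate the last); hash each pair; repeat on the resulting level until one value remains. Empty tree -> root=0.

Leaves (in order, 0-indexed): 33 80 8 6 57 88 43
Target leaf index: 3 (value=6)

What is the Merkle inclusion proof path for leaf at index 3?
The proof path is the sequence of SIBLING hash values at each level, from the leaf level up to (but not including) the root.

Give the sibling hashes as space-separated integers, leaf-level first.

L0 (leaves): [33, 80, 8, 6, 57, 88, 43], target index=3
L1: h(33,80)=(33*31+80)%997=106 [pair 0] h(8,6)=(8*31+6)%997=254 [pair 1] h(57,88)=(57*31+88)%997=858 [pair 2] h(43,43)=(43*31+43)%997=379 [pair 3] -> [106, 254, 858, 379]
  Sibling for proof at L0: 8
L2: h(106,254)=(106*31+254)%997=549 [pair 0] h(858,379)=(858*31+379)%997=58 [pair 1] -> [549, 58]
  Sibling for proof at L1: 106
L3: h(549,58)=(549*31+58)%997=128 [pair 0] -> [128]
  Sibling for proof at L2: 58
Root: 128
Proof path (sibling hashes from leaf to root): [8, 106, 58]

Answer: 8 106 58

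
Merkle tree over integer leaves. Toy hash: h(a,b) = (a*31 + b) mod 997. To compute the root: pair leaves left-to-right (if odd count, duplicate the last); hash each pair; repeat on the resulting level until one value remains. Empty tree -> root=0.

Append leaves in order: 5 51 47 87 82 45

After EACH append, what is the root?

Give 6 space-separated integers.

Answer: 5 206 911 951 788 601

Derivation:
After append 5 (leaves=[5]):
  L0: [5]
  root=5
After append 51 (leaves=[5, 51]):
  L0: [5, 51]
  L1: h(5,51)=(5*31+51)%997=206 -> [206]
  root=206
After append 47 (leaves=[5, 51, 47]):
  L0: [5, 51, 47]
  L1: h(5,51)=(5*31+51)%997=206 h(47,47)=(47*31+47)%997=507 -> [206, 507]
  L2: h(206,507)=(206*31+507)%997=911 -> [911]
  root=911
After append 87 (leaves=[5, 51, 47, 87]):
  L0: [5, 51, 47, 87]
  L1: h(5,51)=(5*31+51)%997=206 h(47,87)=(47*31+87)%997=547 -> [206, 547]
  L2: h(206,547)=(206*31+547)%997=951 -> [951]
  root=951
After append 82 (leaves=[5, 51, 47, 87, 82]):
  L0: [5, 51, 47, 87, 82]
  L1: h(5,51)=(5*31+51)%997=206 h(47,87)=(47*31+87)%997=547 h(82,82)=(82*31+82)%997=630 -> [206, 547, 630]
  L2: h(206,547)=(206*31+547)%997=951 h(630,630)=(630*31+630)%997=220 -> [951, 220]
  L3: h(951,220)=(951*31+220)%997=788 -> [788]
  root=788
After append 45 (leaves=[5, 51, 47, 87, 82, 45]):
  L0: [5, 51, 47, 87, 82, 45]
  L1: h(5,51)=(5*31+51)%997=206 h(47,87)=(47*31+87)%997=547 h(82,45)=(82*31+45)%997=593 -> [206, 547, 593]
  L2: h(206,547)=(206*31+547)%997=951 h(593,593)=(593*31+593)%997=33 -> [951, 33]
  L3: h(951,33)=(951*31+33)%997=601 -> [601]
  root=601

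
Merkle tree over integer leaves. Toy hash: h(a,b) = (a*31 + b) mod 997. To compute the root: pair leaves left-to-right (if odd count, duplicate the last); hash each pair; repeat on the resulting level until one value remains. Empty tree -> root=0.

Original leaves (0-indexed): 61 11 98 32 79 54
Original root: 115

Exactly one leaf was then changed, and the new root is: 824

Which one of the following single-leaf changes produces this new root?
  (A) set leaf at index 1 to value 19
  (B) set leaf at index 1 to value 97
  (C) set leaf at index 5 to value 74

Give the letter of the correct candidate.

Original leaves: [61, 11, 98, 32, 79, 54]
Target new root: 824
Try each candidate change and compute the resulting root:
Candidate A: set leaf[1] = 19 -> leaves = [61, 19, 98, 32, 79, 54]
  L0: [61, 19, 98, 32, 79, 54]
  L1: h(61,19)=(61*31+19)%997=913 h(98,32)=(98*31+32)%997=79 h(79,54)=(79*31+54)%997=509 -> [913, 79, 509]
  L2: h(913,79)=(913*31+79)%997=466 h(509,509)=(509*31+509)%997=336 -> [466, 336]
  L3: h(466,336)=(466*31+336)%997=824 -> [824]
  root = 824 == target 824  ** MATCH **
Candidate B: set leaf[1] = 97 -> leaves = [61, 97, 98, 32, 79, 54]
  L0: [61, 97, 98, 32, 79, 54]
  L1: h(61,97)=(61*31+97)%997=991 h(98,32)=(98*31+32)%997=79 h(79,54)=(79*31+54)%997=509 -> [991, 79, 509]
  L2: h(991,79)=(991*31+79)%997=890 h(509,509)=(509*31+509)%997=336 -> [890, 336]
  L3: h(890,336)=(890*31+336)%997=10 -> [10]
  root = 10 != target 824
Candidate C: set leaf[5] = 74 -> leaves = [61, 11, 98, 32, 79, 74]
  L0: [61, 11, 98, 32, 79, 74]
  L1: h(61,11)=(61*31+11)%997=905 h(98,32)=(98*31+32)%997=79 h(79,74)=(79*31+74)%997=529 -> [905, 79, 529]
  L2: h(905,79)=(905*31+79)%997=218 h(529,529)=(529*31+529)%997=976 -> [218, 976]
  L3: h(218,976)=(218*31+976)%997=755 -> [755]
  root = 755 != target 824
Candidate A produces the target root.

Answer: A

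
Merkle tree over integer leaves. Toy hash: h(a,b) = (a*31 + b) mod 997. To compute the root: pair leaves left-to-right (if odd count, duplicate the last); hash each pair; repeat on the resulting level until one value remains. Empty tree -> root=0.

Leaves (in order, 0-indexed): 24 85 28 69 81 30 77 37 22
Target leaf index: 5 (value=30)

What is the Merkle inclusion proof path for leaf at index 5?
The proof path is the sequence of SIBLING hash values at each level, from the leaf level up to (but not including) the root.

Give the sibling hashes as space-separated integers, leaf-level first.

L0 (leaves): [24, 85, 28, 69, 81, 30, 77, 37, 22], target index=5
L1: h(24,85)=(24*31+85)%997=829 [pair 0] h(28,69)=(28*31+69)%997=937 [pair 1] h(81,30)=(81*31+30)%997=547 [pair 2] h(77,37)=(77*31+37)%997=430 [pair 3] h(22,22)=(22*31+22)%997=704 [pair 4] -> [829, 937, 547, 430, 704]
  Sibling for proof at L0: 81
L2: h(829,937)=(829*31+937)%997=714 [pair 0] h(547,430)=(547*31+430)%997=438 [pair 1] h(704,704)=(704*31+704)%997=594 [pair 2] -> [714, 438, 594]
  Sibling for proof at L1: 430
L3: h(714,438)=(714*31+438)%997=638 [pair 0] h(594,594)=(594*31+594)%997=65 [pair 1] -> [638, 65]
  Sibling for proof at L2: 714
L4: h(638,65)=(638*31+65)%997=900 [pair 0] -> [900]
  Sibling for proof at L3: 65
Root: 900
Proof path (sibling hashes from leaf to root): [81, 430, 714, 65]

Answer: 81 430 714 65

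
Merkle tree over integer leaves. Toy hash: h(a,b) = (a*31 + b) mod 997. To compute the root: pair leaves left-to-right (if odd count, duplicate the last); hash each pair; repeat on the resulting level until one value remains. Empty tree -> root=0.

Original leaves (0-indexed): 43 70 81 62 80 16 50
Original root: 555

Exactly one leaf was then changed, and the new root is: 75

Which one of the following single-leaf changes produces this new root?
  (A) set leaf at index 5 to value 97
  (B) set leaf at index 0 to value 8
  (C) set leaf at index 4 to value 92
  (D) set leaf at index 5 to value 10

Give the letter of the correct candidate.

Answer: A

Derivation:
Original leaves: [43, 70, 81, 62, 80, 16, 50]
Target new root: 75
Try each candidate change and compute the resulting root:
Candidate A: set leaf[5] = 97 -> leaves = [43, 70, 81, 62, 80, 97, 50]
  L0: [43, 70, 81, 62, 80, 97, 50]
  L1: h(43,70)=(43*31+70)%997=406 h(81,62)=(81*31+62)%997=579 h(80,97)=(80*31+97)%997=583 h(50,50)=(50*31+50)%997=603 -> [406, 579, 583, 603]
  L2: h(406,579)=(406*31+579)%997=204 h(583,603)=(583*31+603)%997=730 -> [204, 730]
  L3: h(204,730)=(204*31+730)%997=75 -> [75]
  root = 75 == target 75  ** MATCH **
Candidate B: set leaf[0] = 8 -> leaves = [8, 70, 81, 62, 80, 16, 50]
  L0: [8, 70, 81, 62, 80, 16, 50]
  L1: h(8,70)=(8*31+70)%997=318 h(81,62)=(81*31+62)%997=579 h(80,16)=(80*31+16)%997=502 h(50,50)=(50*31+50)%997=603 -> [318, 579, 502, 603]
  L2: h(318,579)=(318*31+579)%997=467 h(502,603)=(502*31+603)%997=213 -> [467, 213]
  L3: h(467,213)=(467*31+213)%997=732 -> [732]
  root = 732 != target 75
Candidate C: set leaf[4] = 92 -> leaves = [43, 70, 81, 62, 92, 16, 50]
  L0: [43, 70, 81, 62, 92, 16, 50]
  L1: h(43,70)=(43*31+70)%997=406 h(81,62)=(81*31+62)%997=579 h(92,16)=(92*31+16)%997=874 h(50,50)=(50*31+50)%997=603 -> [406, 579, 874, 603]
  L2: h(406,579)=(406*31+579)%997=204 h(874,603)=(874*31+603)%997=778 -> [204, 778]
  L3: h(204,778)=(204*31+778)%997=123 -> [123]
  root = 123 != target 75
Candidate D: set leaf[5] = 10 -> leaves = [43, 70, 81, 62, 80, 10, 50]
  L0: [43, 70, 81, 62, 80, 10, 50]
  L1: h(43,70)=(43*31+70)%997=406 h(81,62)=(81*31+62)%997=579 h(80,10)=(80*31+10)%997=496 h(50,50)=(50*31+50)%997=603 -> [406, 579, 496, 603]
  L2: h(406,579)=(406*31+579)%997=204 h(496,603)=(496*31+603)%997=27 -> [204, 27]
  L3: h(204,27)=(204*31+27)%997=369 -> [369]
  root = 369 != target 75
Candidate A produces the target root.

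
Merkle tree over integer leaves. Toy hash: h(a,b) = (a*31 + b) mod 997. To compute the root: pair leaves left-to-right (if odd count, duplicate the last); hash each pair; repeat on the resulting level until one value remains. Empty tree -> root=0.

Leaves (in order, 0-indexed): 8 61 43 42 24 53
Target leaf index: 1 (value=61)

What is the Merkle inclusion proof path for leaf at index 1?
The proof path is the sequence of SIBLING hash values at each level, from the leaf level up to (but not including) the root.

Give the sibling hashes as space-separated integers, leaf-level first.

Answer: 8 378 579

Derivation:
L0 (leaves): [8, 61, 43, 42, 24, 53], target index=1
L1: h(8,61)=(8*31+61)%997=309 [pair 0] h(43,42)=(43*31+42)%997=378 [pair 1] h(24,53)=(24*31+53)%997=797 [pair 2] -> [309, 378, 797]
  Sibling for proof at L0: 8
L2: h(309,378)=(309*31+378)%997=984 [pair 0] h(797,797)=(797*31+797)%997=579 [pair 1] -> [984, 579]
  Sibling for proof at L1: 378
L3: h(984,579)=(984*31+579)%997=176 [pair 0] -> [176]
  Sibling for proof at L2: 579
Root: 176
Proof path (sibling hashes from leaf to root): [8, 378, 579]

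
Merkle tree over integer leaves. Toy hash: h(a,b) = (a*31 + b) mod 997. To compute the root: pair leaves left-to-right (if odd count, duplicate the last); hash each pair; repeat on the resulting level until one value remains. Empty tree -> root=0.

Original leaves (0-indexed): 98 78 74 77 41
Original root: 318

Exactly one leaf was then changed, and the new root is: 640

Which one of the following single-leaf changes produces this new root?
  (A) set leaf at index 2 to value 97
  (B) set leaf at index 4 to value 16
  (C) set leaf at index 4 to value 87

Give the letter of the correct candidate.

Original leaves: [98, 78, 74, 77, 41]
Target new root: 640
Try each candidate change and compute the resulting root:
Candidate A: set leaf[2] = 97 -> leaves = [98, 78, 97, 77, 41]
  L0: [98, 78, 97, 77, 41]
  L1: h(98,78)=(98*31+78)%997=125 h(97,77)=(97*31+77)%997=93 h(41,41)=(41*31+41)%997=315 -> [125, 93, 315]
  L2: h(125,93)=(125*31+93)%997=977 h(315,315)=(315*31+315)%997=110 -> [977, 110]
  L3: h(977,110)=(977*31+110)%997=487 -> [487]
  root = 487 != target 640
Candidate B: set leaf[4] = 16 -> leaves = [98, 78, 74, 77, 16]
  L0: [98, 78, 74, 77, 16]
  L1: h(98,78)=(98*31+78)%997=125 h(74,77)=(74*31+77)%997=377 h(16,16)=(16*31+16)%997=512 -> [125, 377, 512]
  L2: h(125,377)=(125*31+377)%997=264 h(512,512)=(512*31+512)%997=432 -> [264, 432]
  L3: h(264,432)=(264*31+432)%997=640 -> [640]
  root = 640 == target 640  ** MATCH **
Candidate C: set leaf[4] = 87 -> leaves = [98, 78, 74, 77, 87]
  L0: [98, 78, 74, 77, 87]
  L1: h(98,78)=(98*31+78)%997=125 h(74,77)=(74*31+77)%997=377 h(87,87)=(87*31+87)%997=790 -> [125, 377, 790]
  L2: h(125,377)=(125*31+377)%997=264 h(790,790)=(790*31+790)%997=355 -> [264, 355]
  L3: h(264,355)=(264*31+355)%997=563 -> [563]
  root = 563 != target 640
Candidate B produces the target root.

Answer: B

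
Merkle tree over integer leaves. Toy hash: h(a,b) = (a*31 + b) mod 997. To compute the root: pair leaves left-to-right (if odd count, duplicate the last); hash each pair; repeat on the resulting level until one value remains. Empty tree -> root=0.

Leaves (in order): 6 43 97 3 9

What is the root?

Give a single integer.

L0: [6, 43, 97, 3, 9]
L1: h(6,43)=(6*31+43)%997=229 h(97,3)=(97*31+3)%997=19 h(9,9)=(9*31+9)%997=288 -> [229, 19, 288]
L2: h(229,19)=(229*31+19)%997=139 h(288,288)=(288*31+288)%997=243 -> [139, 243]
L3: h(139,243)=(139*31+243)%997=564 -> [564]

Answer: 564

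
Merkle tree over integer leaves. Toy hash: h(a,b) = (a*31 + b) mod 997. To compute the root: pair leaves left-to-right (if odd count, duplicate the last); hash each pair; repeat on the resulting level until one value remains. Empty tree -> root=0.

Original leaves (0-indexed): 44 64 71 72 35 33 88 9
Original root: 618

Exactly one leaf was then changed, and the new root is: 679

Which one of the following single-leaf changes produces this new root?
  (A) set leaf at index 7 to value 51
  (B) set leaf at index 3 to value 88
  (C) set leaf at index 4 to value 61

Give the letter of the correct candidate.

Original leaves: [44, 64, 71, 72, 35, 33, 88, 9]
Target new root: 679
Try each candidate change and compute the resulting root:
Candidate A: set leaf[7] = 51 -> leaves = [44, 64, 71, 72, 35, 33, 88, 51]
  L0: [44, 64, 71, 72, 35, 33, 88, 51]
  L1: h(44,64)=(44*31+64)%997=431 h(71,72)=(71*31+72)%997=279 h(35,33)=(35*31+33)%997=121 h(88,51)=(88*31+51)%997=785 -> [431, 279, 121, 785]
  L2: h(431,279)=(431*31+279)%997=679 h(121,785)=(121*31+785)%997=548 -> [679, 548]
  L3: h(679,548)=(679*31+548)%997=660 -> [660]
  root = 660 != target 679
Candidate B: set leaf[3] = 88 -> leaves = [44, 64, 71, 88, 35, 33, 88, 9]
  L0: [44, 64, 71, 88, 35, 33, 88, 9]
  L1: h(44,64)=(44*31+64)%997=431 h(71,88)=(71*31+88)%997=295 h(35,33)=(35*31+33)%997=121 h(88,9)=(88*31+9)%997=743 -> [431, 295, 121, 743]
  L2: h(431,295)=(431*31+295)%997=695 h(121,743)=(121*31+743)%997=506 -> [695, 506]
  L3: h(695,506)=(695*31+506)%997=117 -> [117]
  root = 117 != target 679
Candidate C: set leaf[4] = 61 -> leaves = [44, 64, 71, 72, 61, 33, 88, 9]
  L0: [44, 64, 71, 72, 61, 33, 88, 9]
  L1: h(44,64)=(44*31+64)%997=431 h(71,72)=(71*31+72)%997=279 h(61,33)=(61*31+33)%997=927 h(88,9)=(88*31+9)%997=743 -> [431, 279, 927, 743]
  L2: h(431,279)=(431*31+279)%997=679 h(927,743)=(927*31+743)%997=567 -> [679, 567]
  L3: h(679,567)=(679*31+567)%997=679 -> [679]
  root = 679 == target 679  ** MATCH **
Candidate C produces the target root.

Answer: C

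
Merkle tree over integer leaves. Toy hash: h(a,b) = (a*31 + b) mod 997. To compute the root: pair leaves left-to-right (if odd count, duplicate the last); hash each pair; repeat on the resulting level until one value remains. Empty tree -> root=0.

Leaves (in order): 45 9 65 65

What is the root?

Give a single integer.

Answer: 739

Derivation:
L0: [45, 9, 65, 65]
L1: h(45,9)=(45*31+9)%997=407 h(65,65)=(65*31+65)%997=86 -> [407, 86]
L2: h(407,86)=(407*31+86)%997=739 -> [739]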